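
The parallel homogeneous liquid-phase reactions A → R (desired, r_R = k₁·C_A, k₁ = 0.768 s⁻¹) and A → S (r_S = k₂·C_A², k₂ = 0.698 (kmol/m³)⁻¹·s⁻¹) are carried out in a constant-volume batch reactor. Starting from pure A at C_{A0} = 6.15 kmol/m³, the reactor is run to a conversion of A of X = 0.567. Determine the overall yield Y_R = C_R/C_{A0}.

C_A = C_{A0}(1−X) = 2.663 kmol/m³.
Along a PFR/batch, dC_R/dC_A = −r_R/(r_R+r_S) = −k₁/(k₁+k₂·C_A).
Integrating from C_{A0} to C_A: C_R = (0.768/0.698)·ln[(0.768+0.698·6.15)/(0.768+0.698·2.66)] = 1.100·ln(5.061/2.627) = 0.7215 kmol/m³.
Y_R = C_R/C_{A0} = 0.7215/6.15 = 0.117.

0.117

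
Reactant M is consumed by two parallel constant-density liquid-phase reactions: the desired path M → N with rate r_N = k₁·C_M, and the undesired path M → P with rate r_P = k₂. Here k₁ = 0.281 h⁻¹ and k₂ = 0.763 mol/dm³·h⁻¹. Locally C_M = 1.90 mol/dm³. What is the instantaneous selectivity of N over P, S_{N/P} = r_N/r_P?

S_{N/P} = r_N/r_P = (k₁·C_M)/(k₂) = (k₁/k₂)·C_M.
= (0.281×1.900) / (0.763) = 0.5339/0.7630 = 0.700.
Since the desired path is higher order in M, keeping C_M high (PFR or concentrated feed) favours N.

0.700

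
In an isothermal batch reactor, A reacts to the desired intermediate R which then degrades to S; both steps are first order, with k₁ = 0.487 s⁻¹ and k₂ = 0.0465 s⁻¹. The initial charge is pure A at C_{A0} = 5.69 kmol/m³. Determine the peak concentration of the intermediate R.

4.44 kmol/m³

For a first-order series the maximum intermediate yield is C_{R,max}/C_{A0} = (k₁/k₂)^[k₂/(k₂−k₁)].
= (0.487/0.0465)^(0.0465/(0.0465−0.487)) = (10.47)^(-0.1056) = 0.7804.
C_{R,max} = 0.7804×5.69 = 4.44 kmol/m³.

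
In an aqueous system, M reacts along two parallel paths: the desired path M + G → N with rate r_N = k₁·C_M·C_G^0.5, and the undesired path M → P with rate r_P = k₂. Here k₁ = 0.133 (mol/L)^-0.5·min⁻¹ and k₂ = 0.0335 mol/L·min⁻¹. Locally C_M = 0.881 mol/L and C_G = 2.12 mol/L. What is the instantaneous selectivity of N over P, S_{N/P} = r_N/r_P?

S_{N/P} = r_N/r_P = (k₁·C_M·C_G^0.5)/(k₂) = (k₁/k₂)·C_M·C_G^0.5.
= (0.133×0.8810×2.120^0.5) / (0.0335) = 0.1706/0.03350 = 5.09.
Since the desired path is higher order in M, keeping C_M high (PFR or concentrated feed) favours N.

5.09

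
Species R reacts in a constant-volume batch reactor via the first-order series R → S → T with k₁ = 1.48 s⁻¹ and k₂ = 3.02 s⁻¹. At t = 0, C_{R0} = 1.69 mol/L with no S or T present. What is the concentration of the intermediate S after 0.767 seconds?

For first-order series with pure R initially, C_S(t) = k₁C_{R0}/(k₂−k₁)·(e^(−k₁t) − e^(−k₂t)).
e^(−k₁t) = e^(−1.48×0.767) = e^(−1.135) = 0.3214; e^(−k₂t) = e^(−2.316) = 0.09863.
C_S = 1.48×1.69/(3.02−1.48) × (0.3214−0.09863) = 1.624×0.2227 = 0.3618 mol/L.

0.362 mol/L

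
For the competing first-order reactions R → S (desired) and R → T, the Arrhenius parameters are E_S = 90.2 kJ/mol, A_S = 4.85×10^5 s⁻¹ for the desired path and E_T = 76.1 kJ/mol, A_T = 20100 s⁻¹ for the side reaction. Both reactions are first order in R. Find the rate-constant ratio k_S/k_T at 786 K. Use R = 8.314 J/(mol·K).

k_S/k_T = (A_S/A_T)·exp[−(E_S−E_T)/(RT)] = (A_S/A_T)·exp[(E_T−E_S)/(RT)].
(E_T−E_S)/(RT) = (76.1−90.2)×10³/(8.314×786) = -14100/6535 = -2.158.
k_S/k_T = (4.85×10^5/20100)·exp(-2.158) = 24.13 × 0.1156 = 2.79.
Since E_S > E_T, raising the temperature improves selectivity toward S.

2.79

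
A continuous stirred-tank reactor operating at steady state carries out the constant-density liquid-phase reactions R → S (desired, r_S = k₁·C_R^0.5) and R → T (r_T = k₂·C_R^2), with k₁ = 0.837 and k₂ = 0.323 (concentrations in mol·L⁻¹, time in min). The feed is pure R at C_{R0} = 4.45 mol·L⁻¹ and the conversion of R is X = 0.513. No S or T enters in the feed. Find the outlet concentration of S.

1.02 mol·L⁻¹

Exit C_R = C_{R0}(1−X) = 4.45×0.487 = 2.167 mol·L⁻¹.
In a CSTR the entire volume is at exit conditions, so r_S = 0.837×2.167^0.5 = 1.232 and r_T = 0.323×2.167^2 = 1.517.
Fraction of consumed R going to S: r_S/(r_S+r_T) = 0.4482.
C_S = 0.4482·C_{R0}·X = 0.4482×4.45×0.513 = 1.02 mol·L⁻¹.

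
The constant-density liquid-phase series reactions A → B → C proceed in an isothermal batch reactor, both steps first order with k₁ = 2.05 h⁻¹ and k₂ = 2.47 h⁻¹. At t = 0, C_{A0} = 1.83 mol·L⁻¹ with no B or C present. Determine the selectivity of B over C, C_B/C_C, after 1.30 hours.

0.182

For first-order series with pure A initially, C_B(t) = k₁C_{A0}/(k₂−k₁)·(e^(−k₁t) − e^(−k₂t)).
e^(−k₁t) = e^(−2.05×1.30) = e^(−2.665) = 0.06960; e^(−k₂t) = e^(−3.211) = 0.04032.
C_B = 2.05×1.83/(2.47−2.05) × (0.06960−0.04032) = 8.932×0.02928 = 0.2616 mol·L⁻¹.
C_A = C_{A0}e^(−k₁t) = 0.1274 mol·L⁻¹, so C_C = C_{A0}−C_A−C_B = 1.441 mol·L⁻¹; C_B/C_C = 0.182.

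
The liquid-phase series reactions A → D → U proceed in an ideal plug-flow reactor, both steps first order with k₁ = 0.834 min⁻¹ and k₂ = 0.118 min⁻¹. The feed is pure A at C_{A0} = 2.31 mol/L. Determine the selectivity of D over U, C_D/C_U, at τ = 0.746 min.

20.2

The intermediate concentration in a first-order A→B→C sequence is C_D = k₁C_{A0}(e^(−k₁τ) − e^(−k₂τ))/(k₂−k₁).
e^(−k₁τ) = e^(−0.834×0.746) = e^(−0.6222) = 0.5368; e^(−k₂τ) = e^(−0.08803) = 0.9157.
C_D = 0.834×2.31/(0.118−0.834) × (0.5368−0.9157) = (-2.691)×(-0.3790) = 1.020 mol/L.
C_A = C_{A0}e^(−k₁τ) = 1.240 mol/L, so C_U = C_{A0}−C_A−C_D = 0.05038 mol/L; C_D/C_U = 20.2.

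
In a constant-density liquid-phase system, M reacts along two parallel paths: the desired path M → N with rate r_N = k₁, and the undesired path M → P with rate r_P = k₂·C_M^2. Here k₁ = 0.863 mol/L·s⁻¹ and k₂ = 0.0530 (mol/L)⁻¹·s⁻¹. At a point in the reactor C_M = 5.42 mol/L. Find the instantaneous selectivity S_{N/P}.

S_{N/P} = r_N/r_P = (k₁)/(k₂·C_M^2) = (k₁/k₂)·C_M^-2.
= (0.863) / (0.0530×5.420^2) = 0.8630/1.557 = 0.554.
The undesired path is higher order in M, so low C_M (CSTR or dilute feed) favours N.

0.554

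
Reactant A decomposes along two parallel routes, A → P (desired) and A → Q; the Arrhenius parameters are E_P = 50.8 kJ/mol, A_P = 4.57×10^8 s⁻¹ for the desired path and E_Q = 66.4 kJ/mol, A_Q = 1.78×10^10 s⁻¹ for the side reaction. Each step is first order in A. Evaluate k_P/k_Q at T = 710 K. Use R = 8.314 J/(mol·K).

Since both paths have the same order in A, the concentration cancels and S_{P/Q} = k_P/k_Q = (A_P/A_Q)·exp[(E_Q−E_P)/(RT)].
(E_Q−E_P)/(RT) = (66.4−50.8)×10³/(8.314×710) = 15600/5903 = 2.643.
k_P/k_Q = (4.57×10^8/1.78×10^10)·exp(2.643) = 0.02567 × 14.05 = 0.361.
Since E_P < E_Q, lowering the temperature improves selectivity toward P.

0.361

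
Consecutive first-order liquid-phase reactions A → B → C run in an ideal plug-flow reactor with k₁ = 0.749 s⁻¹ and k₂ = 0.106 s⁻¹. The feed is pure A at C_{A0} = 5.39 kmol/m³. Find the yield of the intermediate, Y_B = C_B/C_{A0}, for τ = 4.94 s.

For first-order series with pure A initially, C_B(τ) = k₁C_{A0}/(k₂−k₁)·(e^(−k₁τ) − e^(−k₂τ)).
e^(−k₁τ) = e^(−0.749×4.94) = e^(−3.700) = 0.02472; e^(−k₂τ) = e^(−0.5236) = 0.5924.
C_B = 0.749×5.39/(0.106−0.749) × (0.02472−0.5924) = (-6.279)×(-0.5676) = 3.564 kmol/m³.
Y_B = C_B/C_{A0} = 3.564/5.39 = 0.661.

0.661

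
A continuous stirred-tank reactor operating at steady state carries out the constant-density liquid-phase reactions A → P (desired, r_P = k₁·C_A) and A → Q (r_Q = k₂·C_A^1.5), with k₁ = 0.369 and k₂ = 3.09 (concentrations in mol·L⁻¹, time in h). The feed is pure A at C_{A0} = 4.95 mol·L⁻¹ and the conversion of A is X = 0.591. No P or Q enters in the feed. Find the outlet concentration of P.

0.227 mol·L⁻¹

Exit C_A = C_{A0}(1−X) = 4.95×0.409 = 2.025 mol·L⁻¹.
A CSTR operates uniformly at the exit composition, giving r_P = 0.7471 and r_Q = 8.901 (each k·C_A^n at C_A = 2.025).
Fraction of consumed A going to P: r_P/(r_P+r_Q) = 0.07743.
C_P = 0.07743·C_{A0}·X = 0.07743×4.95×0.591 = 0.227 mol·L⁻¹.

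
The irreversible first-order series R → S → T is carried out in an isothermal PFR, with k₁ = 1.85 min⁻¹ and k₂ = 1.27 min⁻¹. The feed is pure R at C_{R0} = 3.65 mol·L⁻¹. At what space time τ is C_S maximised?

For first-order series the maximum of C_S occurs at τ_opt = ln(k₂/k₁)/(k₂−k₁).
= ln(1.27/1.85)/(1.27−1.85) = ln(0.6865)/-0.5800 = -0.3762/-0.5800 = 0.649 min.

0.649 min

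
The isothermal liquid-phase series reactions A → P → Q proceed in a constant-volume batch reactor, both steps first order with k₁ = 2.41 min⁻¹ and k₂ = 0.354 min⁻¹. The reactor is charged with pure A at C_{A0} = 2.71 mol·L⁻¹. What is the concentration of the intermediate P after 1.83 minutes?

1.62 mol·L⁻¹

For first-order series with pure A initially, C_P(t) = k₁C_{A0}/(k₂−k₁)·(e^(−k₁t) − e^(−k₂t)).
e^(−k₁t) = e^(−2.41×1.83) = e^(−4.410) = 0.01215; e^(−k₂t) = e^(−0.6478) = 0.5232.
C_P = 2.41×2.71/(0.354−2.41) × (0.01215−0.5232) = (-3.177)×(-0.5110) = 1.623 mol·L⁻¹.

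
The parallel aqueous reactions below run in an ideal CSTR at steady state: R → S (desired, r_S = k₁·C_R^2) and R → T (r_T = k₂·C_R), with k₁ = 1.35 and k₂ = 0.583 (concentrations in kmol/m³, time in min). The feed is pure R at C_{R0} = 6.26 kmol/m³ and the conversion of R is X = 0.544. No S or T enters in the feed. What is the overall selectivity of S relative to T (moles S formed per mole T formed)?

6.61

Exit C_R = C_{R0}(1−X) = 6.26×0.456 = 2.855 kmol/m³.
In a CSTR the entire volume is at exit conditions, so r_S = 1.35×2.855^2 = 11.00 and r_T = 0.583×2.855 = 1.664.
Overall selectivity = C_S/C_T = r_Sτ/(r_Tτ) = r_S/r_T = 6.61.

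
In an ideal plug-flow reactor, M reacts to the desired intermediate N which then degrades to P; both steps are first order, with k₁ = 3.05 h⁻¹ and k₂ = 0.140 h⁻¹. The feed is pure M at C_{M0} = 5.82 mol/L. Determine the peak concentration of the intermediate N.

5.02 mol/L

Evaluating C_N at τ_opt = ln(k₂/k₁)/(k₂−k₁) gives C_{N,max}/C_{M0} = (k₁/k₂)^[k₂/(k₂−k₁)].
= (3.05/0.140)^(0.140/(0.140−3.05)) = (21.79)^(-0.04811) = 0.8622.
C_{N,max} = 0.8622×5.82 = 5.02 mol/L.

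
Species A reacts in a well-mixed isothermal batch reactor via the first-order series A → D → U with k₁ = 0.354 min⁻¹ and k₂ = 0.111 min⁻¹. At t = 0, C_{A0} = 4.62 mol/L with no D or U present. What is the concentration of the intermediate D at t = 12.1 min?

For first-order series with pure A initially, C_D(t) = k₁C_{A0}/(k₂−k₁)·(e^(−k₁t) − e^(−k₂t)).
e^(−k₁t) = e^(−0.354×12.1) = e^(−4.283) = 0.01380; e^(−k₂t) = e^(−1.343) = 0.2610.
C_D = 0.354×4.62/(0.111−0.354) × (0.01380−0.2610) = (-6.730)×(-0.2472) = 1.664 mol/L.

1.66 mol/L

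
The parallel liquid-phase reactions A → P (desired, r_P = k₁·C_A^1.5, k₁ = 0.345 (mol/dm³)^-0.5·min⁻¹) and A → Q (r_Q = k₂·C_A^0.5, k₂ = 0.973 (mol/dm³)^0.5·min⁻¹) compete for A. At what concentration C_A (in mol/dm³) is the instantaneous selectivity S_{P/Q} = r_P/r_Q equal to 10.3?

29.0 mol/dm³

S_{P/Q} = (k₁/k₂)·C_A ⇒ C_A = S·k₂/k₁.
= 10.3×0.973/0.345 = 29.0 mol/dm³.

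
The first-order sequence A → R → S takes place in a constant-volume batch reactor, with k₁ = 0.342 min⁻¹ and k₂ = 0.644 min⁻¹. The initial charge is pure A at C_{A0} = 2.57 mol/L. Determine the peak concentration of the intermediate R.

0.667 mol/L

Evaluating C_R at t_opt = ln(k₂/k₁)/(k₂−k₁) gives C_{R,max}/C_{A0} = (k₁/k₂)^[k₂/(k₂−k₁)].
= (0.342/0.644)^(0.644/(0.644−0.342)) = (0.5311)^(2.132) = 0.2593.
C_{R,max} = 0.2593×2.57 = 0.667 mol/L.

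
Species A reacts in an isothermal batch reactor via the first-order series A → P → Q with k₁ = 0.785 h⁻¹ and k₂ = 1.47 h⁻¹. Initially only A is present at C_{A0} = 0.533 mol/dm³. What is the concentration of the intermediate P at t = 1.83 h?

0.104 mol/dm³

Solving the coupled first-order balances gives C_P(t) = [k₁/(k₂−k₁)]·C_{A0}·(e^(−k₁t) − e^(−k₂t)).
e^(−k₁t) = e^(−0.785×1.83) = e^(−1.437) = 0.2377; e^(−k₂t) = e^(−2.690) = 0.06787.
C_P = 0.785×0.533/(1.47−0.785) × (0.2377−0.06787) = 0.6108×0.1699 = 0.1038 mol/dm³.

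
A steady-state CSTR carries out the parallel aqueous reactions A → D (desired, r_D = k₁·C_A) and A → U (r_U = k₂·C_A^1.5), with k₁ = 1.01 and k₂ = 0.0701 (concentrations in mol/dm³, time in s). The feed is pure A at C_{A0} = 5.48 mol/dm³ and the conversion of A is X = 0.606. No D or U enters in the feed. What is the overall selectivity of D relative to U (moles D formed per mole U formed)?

Exit C_A = C_{A0}(1−X) = 5.48×0.394 = 2.159 mol/dm³.
In a CSTR the entire volume is at exit conditions, so r_D = 1.01×2.159 = 2.181 and r_U = 0.0701×2.159^1.5 = 0.2224.
Overall selectivity = C_D/C_U = r_Dτ/(r_Uτ) = r_D/r_U = 9.81.

9.81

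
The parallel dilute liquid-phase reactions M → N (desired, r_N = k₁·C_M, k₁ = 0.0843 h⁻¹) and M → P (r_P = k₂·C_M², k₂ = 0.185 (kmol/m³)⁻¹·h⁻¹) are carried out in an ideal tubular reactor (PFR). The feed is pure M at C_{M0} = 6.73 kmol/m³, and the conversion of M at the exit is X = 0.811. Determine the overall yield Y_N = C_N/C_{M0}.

C_M = C_{M0}(1−X) = 1.272 kmol/m³.
Along a PFR/batch, dC_N/dC_M = −r_N/(r_N+r_P) = −k₁/(k₁+k₂·C_M).
Integrating from C_{M0} to C_M: C_N = (0.0843/0.185)·ln[(0.0843+0.185·6.73)/(0.0843+0.185·1.27)] = 0.4557·ln(1.329/0.3196) = 0.6495 kmol/m³.
Y_N = C_N/C_{M0} = 0.6495/6.73 = 0.0965.

0.0965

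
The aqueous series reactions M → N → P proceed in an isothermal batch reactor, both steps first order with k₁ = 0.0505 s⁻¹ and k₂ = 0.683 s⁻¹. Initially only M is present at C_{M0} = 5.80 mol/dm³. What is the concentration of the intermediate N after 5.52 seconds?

For first-order series with pure M initially, C_N(t) = k₁C_{M0}/(k₂−k₁)·(e^(−k₁t) − e^(−k₂t)).
e^(−k₁t) = e^(−0.0505×5.52) = e^(−0.2788) = 0.7567; e^(−k₂t) = e^(−3.770) = 0.02305.
C_N = 0.0505×5.80/(0.683−0.0505) × (0.7567−0.02305) = 0.4631×0.7337 = 0.3398 mol/dm³.

0.340 mol/dm³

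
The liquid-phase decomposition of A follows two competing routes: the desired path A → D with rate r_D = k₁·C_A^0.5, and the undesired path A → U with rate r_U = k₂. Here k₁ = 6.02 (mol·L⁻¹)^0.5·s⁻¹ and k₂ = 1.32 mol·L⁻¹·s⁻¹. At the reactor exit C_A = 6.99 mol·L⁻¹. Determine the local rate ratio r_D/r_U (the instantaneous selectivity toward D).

S_{D/U} = r_D/r_U = (k₁·C_A^0.5)/(k₂) = (k₁/k₂)·C_A^0.5.
= (6.02×6.990^0.5) / (1.32) = 15.92/1.320 = 12.1.

12.1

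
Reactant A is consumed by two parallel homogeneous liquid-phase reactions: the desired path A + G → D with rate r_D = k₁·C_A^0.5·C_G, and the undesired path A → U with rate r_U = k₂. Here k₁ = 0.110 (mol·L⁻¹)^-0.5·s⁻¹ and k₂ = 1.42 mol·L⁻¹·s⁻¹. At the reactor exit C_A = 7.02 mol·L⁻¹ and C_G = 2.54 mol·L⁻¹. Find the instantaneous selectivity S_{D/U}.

0.521

S_{D/U} = r_D/r_U = (k₁·C_A^0.5·C_G)/(k₂) = (k₁/k₂)·C_A^0.5·C_G.
= (0.110×7.020^0.5×2.540) / (1.42) = 0.7403/1.420 = 0.521.
Since the desired path is higher order in A, keeping C_A high (PFR or concentrated feed) favours D.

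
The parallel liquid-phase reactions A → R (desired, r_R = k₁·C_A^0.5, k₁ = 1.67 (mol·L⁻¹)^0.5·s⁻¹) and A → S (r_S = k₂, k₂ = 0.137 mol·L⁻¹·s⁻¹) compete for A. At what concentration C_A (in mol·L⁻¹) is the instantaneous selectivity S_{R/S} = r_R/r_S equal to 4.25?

0.122 mol·L⁻¹

S_{R/S} = (k₁/k₂)·C_A^0.5 ⇒ C_A = (S·k₂/k₁)^(2).
= (4.25×0.137/1.67)^(2) = (0.3487)^(2) = 0.122 mol·L⁻¹.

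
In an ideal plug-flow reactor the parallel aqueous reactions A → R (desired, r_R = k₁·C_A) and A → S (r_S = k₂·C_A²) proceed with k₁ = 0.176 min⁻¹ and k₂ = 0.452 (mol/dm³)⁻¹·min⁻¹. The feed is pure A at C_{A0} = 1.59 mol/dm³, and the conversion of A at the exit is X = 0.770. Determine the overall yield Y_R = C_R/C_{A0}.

0.236

C_A = C_{A0}(1−X) = 0.3657 mol/dm³.
Along a PFR/batch, dC_R/dC_A = −r_R/(r_R+r_S) = −k₁/(k₁+k₂·C_A).
Integrating from C_{A0} to C_A: C_R = (0.176/0.452)·ln[(0.176+0.452·1.59)/(0.176+0.452·0.366)] = 0.3894·ln(0.8947/0.3413) = 0.3753 mol/dm³.
Y_R = C_R/C_{A0} = 0.3753/1.59 = 0.236.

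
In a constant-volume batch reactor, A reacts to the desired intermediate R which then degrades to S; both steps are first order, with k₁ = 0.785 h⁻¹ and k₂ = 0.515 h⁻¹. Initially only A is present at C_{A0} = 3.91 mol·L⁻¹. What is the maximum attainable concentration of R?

At the optimum, C_{R,max}/C_{A0} = (k₁/k₂)^[k₂/(k₂−k₁)].
= (0.785/0.515)^(0.515/(0.515−0.785)) = (1.524)^(-1.907) = 0.4475.
C_{R,max} = 0.4475×3.91 = 1.75 mol·L⁻¹.

1.75 mol·L⁻¹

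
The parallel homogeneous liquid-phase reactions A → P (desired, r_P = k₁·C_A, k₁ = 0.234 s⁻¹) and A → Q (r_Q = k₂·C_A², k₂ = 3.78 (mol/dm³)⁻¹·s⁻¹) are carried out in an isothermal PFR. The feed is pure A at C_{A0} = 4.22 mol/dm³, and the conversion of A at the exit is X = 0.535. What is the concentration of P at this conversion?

C_A = C_{A0}(1−X) = 1.962 mol/dm³.
Along a PFR/batch, dC_P/dC_A = −r_P/(r_P+r_Q) = −k₁/(k₁+k₂·C_A).
Integrating from C_{A0} to C_A: C_P = (0.234/3.78)·ln[(0.234+3.78·4.22)/(0.234+3.78·1.96)] = 0.06190·ln(16.19/7.651) = 0.04638 mol/dm³.

0.0464 mol/dm³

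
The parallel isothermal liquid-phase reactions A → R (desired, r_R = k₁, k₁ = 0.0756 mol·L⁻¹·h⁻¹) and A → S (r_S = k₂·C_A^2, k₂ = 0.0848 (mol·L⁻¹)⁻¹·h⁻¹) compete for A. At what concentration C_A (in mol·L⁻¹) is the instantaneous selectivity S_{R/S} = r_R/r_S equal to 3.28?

0.521 mol·L⁻¹

S_{R/S} = (k₁/k₂)·C_A^-2 ⇒ C_A = (S·k₂/k₁)^(-0.5).
= (3.28×0.0848/0.0756)^(-0.5) = (3.679)^(-0.5) = 0.521 mol·L⁻¹.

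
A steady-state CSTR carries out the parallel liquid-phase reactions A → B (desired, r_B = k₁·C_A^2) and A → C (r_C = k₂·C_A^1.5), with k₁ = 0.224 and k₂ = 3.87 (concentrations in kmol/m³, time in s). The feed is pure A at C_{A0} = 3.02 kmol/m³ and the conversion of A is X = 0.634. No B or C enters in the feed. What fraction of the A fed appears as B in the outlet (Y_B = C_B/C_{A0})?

0.0364

Exit C_A = C_{A0}(1−X) = 3.02×0.366 = 1.105 kmol/m³.
Rates in a CSTR are evaluated at the outlet concentration: r_B = 0.224×1.105^2 = 0.2737, r_C = 3.87×1.105^1.5 = 4.497.
Fraction of consumed A going to B: r_B/(r_B+r_C) = 0.05736.
C_B = 0.05736·C_{A0}·X = 0.05736×3.02×0.634 = 0.110 kmol/m³; Y_B = C_B/C_{A0} = 0.0364.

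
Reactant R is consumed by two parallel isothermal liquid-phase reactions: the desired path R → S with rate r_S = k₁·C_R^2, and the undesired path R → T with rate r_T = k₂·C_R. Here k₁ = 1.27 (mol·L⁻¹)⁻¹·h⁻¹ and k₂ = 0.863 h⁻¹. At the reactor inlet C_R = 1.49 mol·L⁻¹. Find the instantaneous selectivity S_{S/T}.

2.19

S_{S/T} = r_S/r_T = (k₁·C_R^2)/(k₂·C_R) = (k₁/k₂)·C_R.
= (1.27×1.490^2) / (0.863×1.490) = 2.820/1.286 = 2.19.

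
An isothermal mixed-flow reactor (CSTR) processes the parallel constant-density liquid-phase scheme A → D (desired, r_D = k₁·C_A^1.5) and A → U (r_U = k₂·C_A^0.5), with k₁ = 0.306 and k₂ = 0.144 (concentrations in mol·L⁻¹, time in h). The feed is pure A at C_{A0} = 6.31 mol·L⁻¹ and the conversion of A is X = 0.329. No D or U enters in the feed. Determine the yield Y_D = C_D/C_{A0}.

Exit C_A = C_{A0}(1−X) = 6.31×0.671 = 4.234 mol·L⁻¹.
In a CSTR the entire volume is at exit conditions, so r_D = 0.306×4.234^1.5 = 2.666 and r_U = 0.144×4.234^0.5 = 0.2963.
Fraction of consumed A going to D: r_D/(r_D+r_U) = 0.9000.
C_D = 0.9000·C_{A0}·X = 0.9000×6.31×0.329 = 1.87 mol·L⁻¹; Y_D = C_D/C_{A0} = 0.296.

0.296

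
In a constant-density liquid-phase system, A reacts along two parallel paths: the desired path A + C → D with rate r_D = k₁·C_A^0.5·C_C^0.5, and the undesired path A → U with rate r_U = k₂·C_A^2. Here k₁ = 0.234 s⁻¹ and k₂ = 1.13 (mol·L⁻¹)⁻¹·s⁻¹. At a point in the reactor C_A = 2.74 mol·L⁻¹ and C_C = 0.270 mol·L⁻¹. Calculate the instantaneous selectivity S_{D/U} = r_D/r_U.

S_{D/U} = r_D/r_U = (k₁·C_A^0.5·C_C^0.5)/(k₂·C_A^2) = (k₁/k₂)·C_A^-1.5·C_C^0.5.
= (0.234×2.740^0.5×0.2700^0.5) / (1.13×2.740^2) = 0.2013/8.484 = 0.0237.

0.0237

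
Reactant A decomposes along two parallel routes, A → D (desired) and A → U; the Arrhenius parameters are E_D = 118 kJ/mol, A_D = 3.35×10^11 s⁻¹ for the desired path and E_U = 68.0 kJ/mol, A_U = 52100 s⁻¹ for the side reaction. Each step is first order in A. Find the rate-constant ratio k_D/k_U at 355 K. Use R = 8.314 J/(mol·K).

0.282

k_D/k_U = (A_D/A_U)·exp[−(E_D−E_U)/(RT)] = (A_D/A_U)·exp[(E_U−E_D)/(RT)].
(E_U−E_D)/(RT) = (68.0−118)×10³/(8.314×355) = -50000/2951 = -16.94.
k_D/k_U = (3.35×10^11/52100)·exp(-16.94) = 6.430×10^6 × 4.393×10^-8 = 0.282.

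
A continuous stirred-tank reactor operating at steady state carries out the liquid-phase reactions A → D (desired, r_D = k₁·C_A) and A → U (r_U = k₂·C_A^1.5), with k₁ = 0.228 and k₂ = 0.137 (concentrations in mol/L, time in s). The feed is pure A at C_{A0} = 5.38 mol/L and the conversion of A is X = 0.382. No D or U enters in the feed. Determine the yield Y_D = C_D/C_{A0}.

Exit C_A = C_{A0}(1−X) = 5.38×0.618 = 3.325 mol/L.
Rates in a CSTR are evaluated at the outlet concentration: r_D = 0.228×3.325 = 0.7581, r_U = 0.137×3.325^1.5 = 0.8306.
Fraction of consumed A going to D: r_D/(r_D+r_U) = 0.4772.
C_D = 0.4772·C_{A0}·X = 0.4772×5.38×0.382 = 0.981 mol/L; Y_D = C_D/C_{A0} = 0.182.

0.182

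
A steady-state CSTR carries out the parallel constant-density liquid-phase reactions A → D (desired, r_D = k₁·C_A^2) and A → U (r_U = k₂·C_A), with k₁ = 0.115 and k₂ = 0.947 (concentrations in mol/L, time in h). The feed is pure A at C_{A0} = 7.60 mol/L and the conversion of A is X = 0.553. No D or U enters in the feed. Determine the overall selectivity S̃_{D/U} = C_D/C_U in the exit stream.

Exit C_A = C_{A0}(1−X) = 7.60×0.447 = 3.397 mol/L.
A CSTR operates uniformly at the exit composition, giving r_D = 1.327 and r_U = 3.217 (each k·C_A^n at C_A = 3.397).
Overall selectivity = C_D/C_U = r_Dτ/(r_Uτ) = r_D/r_U = 0.413.

0.413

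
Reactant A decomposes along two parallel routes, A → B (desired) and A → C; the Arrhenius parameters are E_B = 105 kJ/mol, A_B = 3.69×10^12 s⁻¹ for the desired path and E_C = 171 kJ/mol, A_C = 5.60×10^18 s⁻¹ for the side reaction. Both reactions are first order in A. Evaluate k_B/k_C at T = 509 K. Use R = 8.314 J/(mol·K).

With equal orders, S_{B/C} = k_B/k_C = (A_B/A_C)·exp[(E_C−E_B)/(RT)].
(E_C−E_B)/(RT) = (171−105)×10³/(8.314×509) = 66000/4232 = 15.60.
k_B/k_C = (3.69×10^12/5.60×10^18)·exp(15.60) = 6.589×10^-7 × 5.933×10^6 = 3.91.
Since E_B < E_C, lowering the temperature improves selectivity toward B.

3.91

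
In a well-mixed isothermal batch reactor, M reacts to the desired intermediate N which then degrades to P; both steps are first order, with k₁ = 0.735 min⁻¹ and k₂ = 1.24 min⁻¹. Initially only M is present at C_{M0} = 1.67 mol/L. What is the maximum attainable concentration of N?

0.462 mol/L

At the optimum, C_{N,max}/C_{M0} = (k₁/k₂)^[k₂/(k₂−k₁)].
= (0.735/1.24)^(1.24/(1.24−0.735)) = (0.5927)^(2.455) = 0.2769.
C_{N,max} = 0.2769×1.67 = 0.462 mol/L.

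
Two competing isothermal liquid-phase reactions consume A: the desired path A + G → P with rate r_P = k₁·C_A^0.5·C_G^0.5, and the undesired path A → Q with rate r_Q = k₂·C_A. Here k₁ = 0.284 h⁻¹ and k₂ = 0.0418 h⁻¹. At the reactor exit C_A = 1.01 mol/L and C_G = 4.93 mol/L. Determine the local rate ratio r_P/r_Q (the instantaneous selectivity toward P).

S_{P/Q} = r_P/r_Q = (k₁·C_A^0.5·C_G^0.5)/(k₂·C_A) = (k₁/k₂)·C_A^-0.5·C_G^0.5.
= (0.284×1.010^0.5×4.930^0.5) / (0.0418×1.010) = 0.6337/0.04222 = 15.0.
The undesired path is higher order in A, so low C_A (CSTR or dilute feed) favours P.

15.0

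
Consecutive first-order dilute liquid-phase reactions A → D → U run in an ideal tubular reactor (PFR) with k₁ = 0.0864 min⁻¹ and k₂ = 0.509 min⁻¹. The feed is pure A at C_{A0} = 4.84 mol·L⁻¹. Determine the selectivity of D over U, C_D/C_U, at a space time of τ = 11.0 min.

For first-order series with pure A initially, C_D(τ) = k₁C_{A0}/(k₂−k₁)·(e^(−k₁τ) − e^(−k₂τ)).
e^(−k₁τ) = e^(−0.0864×11.0) = e^(−0.9504) = 0.3866; e^(−k₂τ) = e^(−5.599) = 0.003702.
C_D = 0.0864×4.84/(0.509−0.0864) × (0.3866−0.003702) = 0.9895×0.3829 = 0.3789 mol·L⁻¹.
C_A = C_{A0}e^(−k₁τ) = 1.871 mol·L⁻¹, so C_U = C_{A0}−C_A−C_D = 2.590 mol·L⁻¹; C_D/C_U = 0.146.

0.146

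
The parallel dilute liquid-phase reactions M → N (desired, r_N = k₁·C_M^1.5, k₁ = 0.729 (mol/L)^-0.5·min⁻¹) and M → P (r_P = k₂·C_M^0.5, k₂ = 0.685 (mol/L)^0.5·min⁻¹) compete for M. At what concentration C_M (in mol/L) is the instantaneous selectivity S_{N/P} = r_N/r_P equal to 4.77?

4.48 mol/L

S_{N/P} = (k₁/k₂)·C_M ⇒ C_M = S·k₂/k₁.
= 4.77×0.685/0.729 = 4.48 mol/L.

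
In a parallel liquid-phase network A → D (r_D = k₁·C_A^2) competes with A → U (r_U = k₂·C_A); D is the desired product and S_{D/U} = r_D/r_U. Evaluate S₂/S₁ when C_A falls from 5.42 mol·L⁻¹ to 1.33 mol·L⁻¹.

S_{D/U} = (k₁/k₂)·C_A, so S₂/S₁ = (C_{A,2}/C_{A,1}).
= 1.33/5.42 = 0.245.

0.245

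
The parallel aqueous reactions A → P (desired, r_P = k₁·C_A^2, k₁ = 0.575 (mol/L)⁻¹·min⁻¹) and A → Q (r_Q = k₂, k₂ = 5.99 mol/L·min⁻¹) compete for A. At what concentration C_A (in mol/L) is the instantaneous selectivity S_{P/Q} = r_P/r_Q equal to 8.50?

S_{P/Q} = (k₁/k₂)·C_A^2 ⇒ C_A = (S·k₂/k₁)^(0.5).
= (8.50×5.99/0.575)^(0.5) = (88.55)^(0.5) = 9.41 mol/L.

9.41 mol/L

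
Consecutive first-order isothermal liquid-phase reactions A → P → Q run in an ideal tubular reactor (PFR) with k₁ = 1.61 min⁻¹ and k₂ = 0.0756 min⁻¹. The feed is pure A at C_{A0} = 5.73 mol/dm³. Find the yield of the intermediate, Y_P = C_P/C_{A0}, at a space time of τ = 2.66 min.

0.844

The intermediate concentration in a first-order A→B→C sequence is C_P = k₁C_{A0}(e^(−k₁τ) − e^(−k₂τ))/(k₂−k₁).
e^(−k₁τ) = e^(−1.61×2.66) = e^(−4.283) = 0.01381; e^(−k₂τ) = e^(−0.2011) = 0.8178.
C_P = 1.61×5.73/(0.0756−1.61) × (0.01381−0.8178) = (-6.012)×(-0.8040) = 4.834 mol/dm³.
Y_P = C_P/C_{A0} = 4.834/5.73 = 0.844.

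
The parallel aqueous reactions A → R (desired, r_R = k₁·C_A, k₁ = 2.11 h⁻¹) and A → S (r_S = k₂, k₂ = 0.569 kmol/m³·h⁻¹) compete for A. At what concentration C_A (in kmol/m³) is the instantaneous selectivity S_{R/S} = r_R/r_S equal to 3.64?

S_{R/S} = (k₁/k₂)·C_A ⇒ C_A = S·k₂/k₁.
= 3.64×0.569/2.11 = 0.982 kmol/m³.

0.982 kmol/m³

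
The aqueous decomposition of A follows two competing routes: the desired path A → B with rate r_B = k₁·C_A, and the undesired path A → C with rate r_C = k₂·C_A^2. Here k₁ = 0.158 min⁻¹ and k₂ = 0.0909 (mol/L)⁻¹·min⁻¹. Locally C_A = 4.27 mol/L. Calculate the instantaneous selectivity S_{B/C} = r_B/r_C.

S_{B/C} = r_B/r_C = (k₁·C_A)/(k₂·C_A^2) = (k₁/k₂)·C_A⁻¹.
= (0.158×4.270) / (0.0909×4.270^2) = 0.6747/1.657 = 0.407.
The undesired path is higher order in A, so low C_A (CSTR or dilute feed) favours B.

0.407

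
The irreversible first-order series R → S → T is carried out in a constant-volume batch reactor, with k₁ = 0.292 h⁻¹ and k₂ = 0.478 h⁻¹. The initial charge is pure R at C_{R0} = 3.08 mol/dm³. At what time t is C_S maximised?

2.65 h

For first-order series the maximum of C_S occurs at t_opt = ln(k₂/k₁)/(k₂−k₁).
= ln(0.478/0.292)/(0.478−0.292) = ln(1.637)/0.1860 = 0.4929/0.1860 = 2.65 h.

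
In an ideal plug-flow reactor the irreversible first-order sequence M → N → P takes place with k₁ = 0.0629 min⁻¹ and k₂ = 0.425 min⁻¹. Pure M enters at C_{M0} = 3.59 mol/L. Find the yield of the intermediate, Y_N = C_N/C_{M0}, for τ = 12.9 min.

0.0764

Solving the coupled first-order balances gives C_N(τ) = [k₁/(k₂−k₁)]·C_{M0}·(e^(−k₁τ) − e^(−k₂τ)).
e^(−k₁τ) = e^(−0.0629×12.9) = e^(−0.8114) = 0.4442; e^(−k₂τ) = e^(−5.482) = 0.004159.
C_N = 0.0629×3.59/(0.425−0.0629) × (0.4442−0.004159) = 0.6236×0.4401 = 0.2744 mol/L.
Y_N = C_N/C_{M0} = 0.2744/3.59 = 0.0764.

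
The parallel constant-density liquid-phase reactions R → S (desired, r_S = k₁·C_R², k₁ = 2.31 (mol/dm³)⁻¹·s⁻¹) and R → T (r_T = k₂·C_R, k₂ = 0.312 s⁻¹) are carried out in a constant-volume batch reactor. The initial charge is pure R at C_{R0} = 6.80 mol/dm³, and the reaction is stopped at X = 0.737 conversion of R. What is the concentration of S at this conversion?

4.84 mol/dm³

C_R = C_{R0}(1−X) = 1.788 mol/dm³.
Along a PFR/batch, dC_T/dC_R = −r_T/(r_S+r_T) = −k₂/(k₂+k₁·C_R).
Integrating from C_{R0} to C_R: C_T = (0.312/2.31)·ln[(0.312+2.31·6.80)/(0.312+2.31·1.79)] = 0.1351·ln(16.02/4.443) = 0.1732 mol/dm³.
Then C_S = (C_{R0}−C_R) − C_T = 5.012 − 0.1732 = 4.838 mol/dm³.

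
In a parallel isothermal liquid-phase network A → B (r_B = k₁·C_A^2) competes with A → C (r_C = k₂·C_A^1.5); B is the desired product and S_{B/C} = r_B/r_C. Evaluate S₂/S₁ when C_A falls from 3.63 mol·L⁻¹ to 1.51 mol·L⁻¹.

S_{B/C} = (k₁/k₂)·C_A^0.5, so S₂/S₁ = (C_{A,2}/C_{A,1})^0.5.
= (1.51/3.63)^0.5 = (0.4160)^0.5 = 0.645.

0.645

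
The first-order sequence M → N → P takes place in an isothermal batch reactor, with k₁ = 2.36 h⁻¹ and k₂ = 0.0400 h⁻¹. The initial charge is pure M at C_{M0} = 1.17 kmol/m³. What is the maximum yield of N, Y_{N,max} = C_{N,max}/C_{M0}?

0.932

Evaluating C_N at t_opt = ln(k₂/k₁)/(k₂−k₁) gives C_{N,max}/C_{M0} = (k₁/k₂)^[k₂/(k₂−k₁)].
= (2.36/0.0400)^(0.0400/(0.0400−2.36)) = (59.00)^(-0.01724) = 0.9321.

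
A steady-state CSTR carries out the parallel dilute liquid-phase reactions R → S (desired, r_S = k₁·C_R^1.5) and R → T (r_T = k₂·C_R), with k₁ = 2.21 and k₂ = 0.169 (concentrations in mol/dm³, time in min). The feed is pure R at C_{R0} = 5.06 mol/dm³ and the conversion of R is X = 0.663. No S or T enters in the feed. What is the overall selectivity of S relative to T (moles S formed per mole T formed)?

17.1

Exit C_R = C_{R0}(1−X) = 5.06×0.337 = 1.705 mol/dm³.
In a CSTR the entire volume is at exit conditions, so r_S = 2.21×1.705^1.5 = 4.921 and r_T = 0.169×1.705 = 0.2882.
Overall selectivity = C_S/C_T = r_Sτ/(r_Tτ) = r_S/r_T = 17.1.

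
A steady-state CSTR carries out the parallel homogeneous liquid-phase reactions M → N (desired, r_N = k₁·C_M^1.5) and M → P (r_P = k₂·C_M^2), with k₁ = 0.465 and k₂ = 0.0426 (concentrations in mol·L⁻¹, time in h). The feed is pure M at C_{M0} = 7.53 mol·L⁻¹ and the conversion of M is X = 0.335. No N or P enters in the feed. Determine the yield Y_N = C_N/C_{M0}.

Exit C_M = C_{M0}(1−X) = 7.53×0.665 = 5.007 mol·L⁻¹.
In a CSTR the entire volume is at exit conditions, so r_N = 0.465×5.007^1.5 = 5.210 and r_P = 0.0426×5.007^2 = 1.068.
Fraction of consumed M going to N: r_N/(r_N+r_P) = 0.8299.
C_N = 0.8299·C_{M0}·X = 0.8299×7.53×0.335 = 2.09 mol·L⁻¹; Y_N = C_N/C_{M0} = 0.278.

0.278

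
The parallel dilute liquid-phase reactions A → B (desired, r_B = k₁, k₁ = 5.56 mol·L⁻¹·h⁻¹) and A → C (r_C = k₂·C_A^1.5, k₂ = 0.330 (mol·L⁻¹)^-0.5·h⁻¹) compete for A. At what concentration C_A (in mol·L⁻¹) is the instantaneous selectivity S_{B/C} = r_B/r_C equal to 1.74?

S_{B/C} = (k₁/k₂)·C_A^-1.5 ⇒ C_A = (S·k₂/k₁)^(1/(-1.5)).
= (1.74×0.330/5.56)^(-0.6667) = (0.1033)^(-0.6667) = 4.54 mol·L⁻¹.

4.54 mol·L⁻¹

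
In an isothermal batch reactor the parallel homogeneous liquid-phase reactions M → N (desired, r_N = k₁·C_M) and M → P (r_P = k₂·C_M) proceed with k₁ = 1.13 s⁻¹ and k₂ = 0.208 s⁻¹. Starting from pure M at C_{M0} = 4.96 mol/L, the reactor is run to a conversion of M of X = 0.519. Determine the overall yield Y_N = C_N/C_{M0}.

0.438

C_M = C_{M0}(1−X) = 2.386 mol/L.
Both paths are first order in M, so the instantaneous fraction to N is constant: dC_N/d(−C_M) = k₁/(k₁+k₂) = 0.8445.
C_N = 0.8445·(C_{M0}−C_M) = 0.8445×2.574 = 2.17 mol/L.
Y_N = C_N/C_{M0} = 2.174/4.96 = 0.438.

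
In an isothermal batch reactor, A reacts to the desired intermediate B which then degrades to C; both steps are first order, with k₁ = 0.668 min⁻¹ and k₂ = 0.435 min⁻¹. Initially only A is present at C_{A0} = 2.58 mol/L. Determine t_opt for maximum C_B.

1.84 min

The intermediate peaks when r₁ = r₂, i.e. k₁e^(−k₁t) = k₂e^(−k₂t), giving t_opt = ln(k₂/k₁)/(k₂−k₁).
= ln(0.435/0.668)/(0.435−0.668) = ln(0.6512)/-0.2330 = -0.4289/-0.2330 = 1.84 min.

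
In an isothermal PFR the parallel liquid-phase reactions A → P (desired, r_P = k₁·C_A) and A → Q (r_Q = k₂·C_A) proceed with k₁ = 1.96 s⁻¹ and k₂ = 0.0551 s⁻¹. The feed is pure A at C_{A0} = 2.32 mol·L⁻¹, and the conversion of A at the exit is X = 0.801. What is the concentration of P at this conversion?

1.81 mol·L⁻¹

C_A = C_{A0}(1−X) = 0.4617 mol·L⁻¹.
Both paths are first order in A, so the instantaneous fraction to P is constant: dC_P/d(−C_A) = k₁/(k₁+k₂) = 0.9727.
C_P = 0.9727·(C_{A0}−C_A) = 0.9727×1.858 = 1.81 mol·L⁻¹.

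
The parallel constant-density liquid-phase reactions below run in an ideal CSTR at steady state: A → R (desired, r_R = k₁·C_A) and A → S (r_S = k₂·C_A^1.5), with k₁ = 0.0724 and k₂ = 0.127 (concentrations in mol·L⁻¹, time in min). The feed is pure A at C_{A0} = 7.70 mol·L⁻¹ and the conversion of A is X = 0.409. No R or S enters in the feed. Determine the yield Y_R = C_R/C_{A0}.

Exit C_A = C_{A0}(1−X) = 7.70×0.591 = 4.551 mol·L⁻¹.
In a CSTR the entire volume is at exit conditions, so r_R = 0.0724×4.551 = 0.3295 and r_S = 0.127×4.551^1.5 = 1.233.
Fraction of consumed A going to R: r_R/(r_R+r_S) = 0.2109.
C_R = 0.2109·C_{A0}·X = 0.2109×7.70×0.409 = 0.664 mol·L⁻¹; Y_R = C_R/C_{A0} = 0.0863.

0.0863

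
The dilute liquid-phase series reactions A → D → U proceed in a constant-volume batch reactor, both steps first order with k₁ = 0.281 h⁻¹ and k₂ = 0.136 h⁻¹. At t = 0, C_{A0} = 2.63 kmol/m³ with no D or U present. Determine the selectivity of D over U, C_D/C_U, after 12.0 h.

Solving the coupled first-order balances gives C_D(t) = [k₁/(k₂−k₁)]·C_{A0}·(e^(−k₁t) − e^(−k₂t)).
e^(−k₁t) = e^(−0.281×12.0) = e^(−3.372) = 0.03432; e^(−k₂t) = e^(−1.632) = 0.1955.
C_D = 0.281×2.63/(0.136−0.281) × (0.03432−0.1955) = (-5.097)×(-0.1612) = 0.8217 kmol/m³.
C_A = C_{A0}e^(−k₁t) = 0.09026 kmol/m³, so C_U = C_{A0}−C_A−C_D = 1.718 kmol/m³; C_D/C_U = 0.478.

0.478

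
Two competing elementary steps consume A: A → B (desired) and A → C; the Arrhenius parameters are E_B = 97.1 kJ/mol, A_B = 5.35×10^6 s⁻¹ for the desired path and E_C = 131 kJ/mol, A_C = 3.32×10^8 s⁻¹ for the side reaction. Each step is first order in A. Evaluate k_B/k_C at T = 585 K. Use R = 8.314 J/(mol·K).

Since both paths have the same order in A, the concentration cancels and S_{B/C} = k_B/k_C = (A_B/A_C)·exp[(E_C−E_B)/(RT)].
(E_C−E_B)/(RT) = (131−97.1)×10³/(8.314×585) = 33900/4864 = 6.970.
k_B/k_C = (5.35×10^6/3.32×10^8)·exp(6.970) = 0.01611 × 1064 = 17.1.
Since E_B < E_C, lowering the temperature improves selectivity toward B.

17.1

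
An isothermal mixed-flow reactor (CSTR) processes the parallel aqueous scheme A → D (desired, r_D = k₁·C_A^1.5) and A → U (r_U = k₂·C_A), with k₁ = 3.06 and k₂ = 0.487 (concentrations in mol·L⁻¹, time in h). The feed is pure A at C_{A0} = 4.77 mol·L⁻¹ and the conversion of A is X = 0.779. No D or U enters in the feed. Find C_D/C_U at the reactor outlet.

6.45

Exit C_A = C_{A0}(1−X) = 4.77×0.221 = 1.054 mol·L⁻¹.
A CSTR operates uniformly at the exit composition, giving r_D = 3.312 and r_U = 0.5134 (each k·C_A^n at C_A = 1.054).
Overall selectivity = C_D/C_U = r_Dτ/(r_Uτ) = r_D/r_U = 6.45.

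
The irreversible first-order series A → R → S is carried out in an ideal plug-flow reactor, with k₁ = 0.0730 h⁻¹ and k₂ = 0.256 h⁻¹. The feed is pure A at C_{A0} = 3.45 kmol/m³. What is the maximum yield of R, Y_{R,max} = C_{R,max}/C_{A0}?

Evaluating C_R at τ_opt = ln(k₂/k₁)/(k₂−k₁) gives C_{R,max}/C_{A0} = (k₁/k₂)^[k₂/(k₂−k₁)].
= (0.0730/0.256)^(0.256/(0.256−0.0730)) = (0.2852)^(1.399) = 0.1729.

0.173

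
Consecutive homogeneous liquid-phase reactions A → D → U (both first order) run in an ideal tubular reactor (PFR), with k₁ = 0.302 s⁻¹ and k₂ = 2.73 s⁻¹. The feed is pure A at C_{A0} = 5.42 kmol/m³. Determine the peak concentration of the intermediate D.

At the optimum, C_{D,max}/C_{A0} = (k₁/k₂)^[k₂/(k₂−k₁)].
= (0.302/2.73)^(2.73/(2.73−0.302)) = (0.1106)^(1.124) = 0.08412.
C_{D,max} = 0.08412×5.42 = 0.456 kmol/m³.

0.456 kmol/m³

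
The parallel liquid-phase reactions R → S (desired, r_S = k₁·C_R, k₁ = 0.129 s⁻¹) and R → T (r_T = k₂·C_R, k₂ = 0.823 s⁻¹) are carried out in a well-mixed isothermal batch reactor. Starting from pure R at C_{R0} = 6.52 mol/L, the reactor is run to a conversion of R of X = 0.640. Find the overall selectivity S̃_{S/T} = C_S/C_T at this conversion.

C_R = C_{R0}(1−X) = 2.347 mol/L.
Both paths are first order in R, so the instantaneous fraction to S is constant: dC_S/d(−C_R) = k₁/(k₁+k₂) = 0.1355.
C_S = 0.1355·(C_{R0}−C_R) = 0.1355×4.173 = 0.565 mol/L.
C_T = (C_{R0}−C_R)−C_S = 3.607 mol/L; S̃_{S/T} = 0.5654/3.607 = 0.157.

0.157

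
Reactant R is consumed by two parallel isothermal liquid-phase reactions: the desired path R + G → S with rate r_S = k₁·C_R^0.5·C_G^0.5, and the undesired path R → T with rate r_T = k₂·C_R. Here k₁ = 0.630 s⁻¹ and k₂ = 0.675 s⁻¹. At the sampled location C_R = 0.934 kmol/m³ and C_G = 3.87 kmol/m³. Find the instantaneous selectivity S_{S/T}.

S_{S/T} = r_S/r_T = (k₁·C_R^0.5·C_G^0.5)/(k₂·C_R) = (k₁/k₂)·C_R^-0.5·C_G^0.5.
= (0.630×0.9340^0.5×3.870^0.5) / (0.675×0.9340) = 1.198/0.6305 = 1.90.

1.90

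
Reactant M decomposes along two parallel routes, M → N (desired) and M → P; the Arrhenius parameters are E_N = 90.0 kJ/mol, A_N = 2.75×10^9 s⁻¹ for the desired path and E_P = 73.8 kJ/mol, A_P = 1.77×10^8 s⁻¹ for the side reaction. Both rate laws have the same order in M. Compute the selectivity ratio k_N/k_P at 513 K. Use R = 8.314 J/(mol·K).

Since both paths have the same order in M, the concentration cancels and S_{N/P} = k_N/k_P = (A_N/A_P)·exp[(E_P−E_N)/(RT)].
(E_P−E_N)/(RT) = (73.8−90.0)×10³/(8.314×513) = -16200/4265 = -3.798.
k_N/k_P = (2.75×10^9/1.77×10^8)·exp(-3.798) = 15.54 × 0.02241 = 0.348.
Since E_N > E_P, raising the temperature improves selectivity toward N.

0.348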